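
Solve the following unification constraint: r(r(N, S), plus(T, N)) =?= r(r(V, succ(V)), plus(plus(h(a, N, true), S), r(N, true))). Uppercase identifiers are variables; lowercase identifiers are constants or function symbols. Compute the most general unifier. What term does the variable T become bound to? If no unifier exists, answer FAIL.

FAIL

Decompose r/2: r(N, S) =?= r(V, succ(V)),  plus(T, N) =?= plus(plus(h(a, N, true), S), r(N, true)).
Decompose r/2: N =?= V,  S =?= succ(V).
Bind N := V; substituting into the one remaining equation that mentions N gives: plus(T, V) =?= plus(plus(h(a, V, true), S), r(V, true)).
Bind S := succ(V); substituting into the remaining equation gives: plus(T, V) =?= plus(plus(h(a, V, true), succ(V)), r(V, true)).
Decompose plus/2: T =?= plus(h(a, V, true), succ(V)),  V =?= r(V, true).
Bind T := plus(h(a, V, true), succ(V)); no other remaining equation mentions T.
Occurs check fails: V occurs in r(V, true); the equation V =?= r(V, true) has no finite solution.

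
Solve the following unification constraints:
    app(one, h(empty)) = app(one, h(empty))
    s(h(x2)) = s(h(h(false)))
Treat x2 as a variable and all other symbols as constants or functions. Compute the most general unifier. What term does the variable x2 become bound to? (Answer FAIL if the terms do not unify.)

Delete trivial equation app(one, h(empty)) = app(one, h(empty)).
Decompose s/1: h(x2) = h(h(false)).
Decompose h/1: x2 = h(false).
Bind x2 := h(false).
MGU = { x2 -> h(false) }, so x2 -> h(false).

h(false)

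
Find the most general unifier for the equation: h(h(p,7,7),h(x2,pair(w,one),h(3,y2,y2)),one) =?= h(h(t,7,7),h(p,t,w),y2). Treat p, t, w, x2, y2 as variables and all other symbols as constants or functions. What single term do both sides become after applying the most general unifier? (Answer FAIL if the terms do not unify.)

Decompose h/3: h(p,7,7) =?= h(t,7,7),  h(x2,pair(w,one),h(3,y2,y2)) =?= h(p,t,w),  one =?= y2.
Decompose h/3: p =?= t,  7 =?= 7,  7 =?= 7.
Bind p := t; substituting into the one remaining equation that mentions p gives: h(x2,pair(w,one),h(3,y2,y2)) =?= h(t,t,w).
Delete trivial equation 7 =?= 7.
Delete trivial equation 7 =?= 7.
Decompose h/3: x2 =?= t,  pair(w,one) =?= t,  h(3,y2,y2) =?= w.
Bind x2 := t; no other remaining equation mentions x2.
Bind t := pair(w,one); no other remaining equation mentions t. Substituting into the earlier bindings gives p := pair(w,one), x2 := pair(w,one).
Bind w := h(3,y2,y2); no other remaining equation mentions w. Substituting into the earlier bindings gives p := pair(h(3,y2,y2),one), x2 := pair(h(3,y2,y2),one), t := pair(h(3,y2,y2),one).
Bind y2 := one. Substituting into the earlier bindings gives p := pair(h(3,one,one),one), x2 := pair(h(3,one,one),one), t := pair(h(3,one,one),one), w := h(3,one,one).
Applying the MGU to either side gives h(h(pair(h(3,one,one),one),7,7),h(pair(h(3,one,one),one),pair(h(3,one,one),one),h(3,one,one)),one).

h(h(pair(h(3,one,one),one),7,7),h(pair(h(3,one,one),one),pair(h(3,one,one),one),h(3,one,one)),one)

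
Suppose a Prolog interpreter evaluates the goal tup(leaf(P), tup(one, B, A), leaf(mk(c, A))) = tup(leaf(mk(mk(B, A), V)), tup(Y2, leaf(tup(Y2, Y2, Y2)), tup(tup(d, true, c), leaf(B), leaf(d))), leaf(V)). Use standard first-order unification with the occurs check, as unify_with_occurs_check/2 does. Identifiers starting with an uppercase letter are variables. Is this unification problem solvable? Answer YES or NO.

YES

Decompose tup/3: leaf(P) = leaf(mk(mk(B, A), V)),  tup(one, B, A) = tup(Y2, leaf(tup(Y2, Y2, Y2)), tup(tup(d, true, c), leaf(B), leaf(d))),  leaf(mk(c, A)) = leaf(V).
Decompose leaf/1: P = mk(mk(B, A), V).
Bind P := mk(mk(B, A), V); no other remaining equation mentions P.
Decompose tup/3: one = Y2,  B = leaf(tup(Y2, Y2, Y2)),  A = tup(tup(d, true, c), leaf(B), leaf(d)).
Bind Y2 := one; substituting into the one remaining equation that mentions Y2 gives: B = leaf(tup(one, one, one)).
Bind B := leaf(tup(one, one, one)); substituting into the one remaining equation that mentions B gives: A = tup(tup(d, true, c), leaf(leaf(tup(one, one, one))), leaf(d)). Substituting into the earlier binding gives P := mk(mk(leaf(tup(one, one, one)), A), V).
Bind A := tup(tup(d, true, c), leaf(leaf(tup(one, one, one))), leaf(d)); substituting into the remaining equation gives: leaf(mk(c, tup(tup(d, true, c), leaf(leaf(tup(one, one, one))), leaf(d)))) = leaf(V). Substituting into the earlier binding gives P := mk(mk(leaf(tup(one, one, one)), tup(tup(d, true, c), leaf(leaf(tup(one, one, one))), leaf(d))), V).
Decompose leaf/1: mk(c, tup(tup(d, true, c), leaf(leaf(tup(one, one, one))), leaf(d))) = V.
Bind V := mk(c, tup(tup(d, true, c), leaf(leaf(tup(one, one, one))), leaf(d))). Substituting into the earlier binding gives P := mk(mk(leaf(tup(one, one, one)), tup(tup(d, true, c), leaf(leaf(tup(one, one, one))), leaf(d))), mk(c, tup(tup(d, true, c), leaf(leaf(tup(one, one, one))), leaf(d)))).
No equations remain and no clash or occurs-check failure arose, so a unifier exists.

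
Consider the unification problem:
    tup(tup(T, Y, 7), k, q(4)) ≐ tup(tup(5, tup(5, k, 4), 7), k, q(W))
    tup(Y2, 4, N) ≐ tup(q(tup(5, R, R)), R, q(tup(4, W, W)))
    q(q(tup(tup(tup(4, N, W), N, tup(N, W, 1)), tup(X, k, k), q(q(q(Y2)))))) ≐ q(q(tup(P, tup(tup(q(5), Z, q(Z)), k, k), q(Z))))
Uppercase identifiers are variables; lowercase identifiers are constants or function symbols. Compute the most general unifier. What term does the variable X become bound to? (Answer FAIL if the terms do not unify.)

tup(q(5), q(q(q(tup(5, 4, 4)))), q(q(q(q(tup(5, 4, 4))))))

Decompose tup/3: tup(T, Y, 7) ≐ tup(5, tup(5, k, 4), 7),  k ≐ k,  q(4) ≐ q(W).
Decompose tup/3: T ≐ 5,  Y ≐ tup(5, k, 4),  7 ≐ 7.
Bind T := 5; no other remaining equation mentions T.
Bind Y := tup(5, k, 4); no other remaining equation mentions Y.
Delete trivial equation 7 ≐ 7.
Delete trivial equation k ≐ k.
Decompose q/1: 4 ≐ W.
Bind W := 4; substituting into the remaining equations gives: tup(Y2, 4, N) ≐ tup(q(tup(5, R, R)), R, q(tup(4, 4, 4))),  q(q(tup(tup(tup(4, N, 4), N, tup(N, 4, 1)), tup(X, k, k), q(q(q(Y2)))))) ≐ q(q(tup(P, tup(tup(q(5), Z, q(Z)), k, k), q(Z)))).
Decompose tup/3: Y2 ≐ q(tup(5, R, R)),  4 ≐ R,  N ≐ q(tup(4, 4, 4)).
Bind Y2 := q(tup(5, R, R)); substituting into the one remaining equation that mentions Y2 gives: q(q(tup(tup(tup(4, N, 4), N, tup(N, 4, 1)), tup(X, k, k), q(q(q(q(tup(5, R, R)))))))) ≐ q(q(tup(P, tup(tup(q(5), Z, q(Z)), k, k), q(Z)))).
Bind R := 4; substituting into the one remaining equation that mentions R gives: q(q(tup(tup(tup(4, N, 4), N, tup(N, 4, 1)), tup(X, k, k), q(q(q(q(tup(5, 4, 4)))))))) ≐ q(q(tup(P, tup(tup(q(5), Z, q(Z)), k, k), q(Z)))). Substituting into the earlier binding gives Y2 := q(tup(5, 4, 4)).
Bind N := q(tup(4, 4, 4)); substituting into the remaining equation gives: q(q(tup(tup(tup(4, q(tup(4, 4, 4)), 4), q(tup(4, 4, 4)), tup(q(tup(4, 4, 4)), 4, 1)), tup(X, k, k), q(q(q(q(tup(5, 4, 4)))))))) ≐ q(q(tup(P, tup(tup(q(5), Z, q(Z)), k, k), q(Z)))).
Decompose q/1: q(tup(tup(tup(4, q(tup(4, 4, 4)), 4), q(tup(4, 4, 4)), tup(q(tup(4, 4, 4)), 4, 1)), tup(X, k, k), q(q(q(q(tup(5, 4, 4))))))) ≐ q(tup(P, tup(tup(q(5), Z, q(Z)), k, k), q(Z))).
Decompose q/1: tup(tup(tup(4, q(tup(4, 4, 4)), 4), q(tup(4, 4, 4)), tup(q(tup(4, 4, 4)), 4, 1)), tup(X, k, k), q(q(q(q(tup(5, 4, 4)))))) ≐ tup(P, tup(tup(q(5), Z, q(Z)), k, k), q(Z)).
Decompose tup/3: tup(tup(4, q(tup(4, 4, 4)), 4), q(tup(4, 4, 4)), tup(q(tup(4, 4, 4)), 4, 1)) ≐ P,  tup(X, k, k) ≐ tup(tup(q(5), Z, q(Z)), k, k),  q(q(q(q(tup(5, 4, 4))))) ≐ q(Z).
Bind P := tup(tup(4, q(tup(4, 4, 4)), 4), q(tup(4, 4, 4)), tup(q(tup(4, 4, 4)), 4, 1)); no other remaining equation mentions P.
Decompose tup/3: X ≐ tup(q(5), Z, q(Z)),  k ≐ k,  k ≐ k.
Bind X := tup(q(5), Z, q(Z)); no other remaining equation mentions X.
Delete trivial equation k ≐ k.
Delete trivial equation k ≐ k.
Decompose q/1: q(q(q(tup(5, 4, 4)))) ≐ Z.
Bind Z := q(q(q(tup(5, 4, 4)))). Substituting into the earlier binding gives X := tup(q(5), q(q(q(tup(5, 4, 4)))), q(q(q(q(tup(5, 4, 4)))))).
MGU = { T -> 5, Y -> tup(5, k, 4), W -> 4, Y2 -> q(tup(5, 4, 4)), R -> 4, N -> q(tup(4, 4, 4)), P -> tup(tup(4, q(tup(4, 4, 4)), 4), q(tup(4, 4, 4)), tup(q(tup(4, 4, 4)), 4, 1)), X -> tup(q(5), q(q(q(tup(5, 4, 4)))), q(q(q(q(tup(5, 4, 4)))))), Z -> q(q(q(tup(5, 4, 4)))) }, so X -> tup(q(5), q(q(q(tup(5, 4, 4)))), q(q(q(q(tup(5, 4, 4)))))).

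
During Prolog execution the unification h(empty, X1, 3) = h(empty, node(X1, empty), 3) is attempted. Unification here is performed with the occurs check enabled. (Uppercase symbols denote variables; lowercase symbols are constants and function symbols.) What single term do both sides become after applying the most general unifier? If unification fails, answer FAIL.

FAIL

Decompose h/3: empty = empty,  X1 = node(X1, empty),  3 = 3.
Delete trivial equation empty = empty.
Occurs check fails: X1 occurs in node(X1, empty); the equation X1 = node(X1, empty) has no finite solution.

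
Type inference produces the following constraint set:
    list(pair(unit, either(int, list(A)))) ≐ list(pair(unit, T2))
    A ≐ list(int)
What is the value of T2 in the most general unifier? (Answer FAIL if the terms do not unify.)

Decompose list/1: pair(unit, either(int, list(A))) ≐ pair(unit, T2).
Decompose pair/2: unit ≐ unit,  either(int, list(A)) ≐ T2.
Delete trivial equation unit ≐ unit.
Bind T2 := either(int, list(A)); no other remaining equation mentions T2.
Bind A := list(int). Substituting into the earlier binding gives T2 := either(int, list(list(int))).
MGU = { T2 ↦ either(int, list(list(int))), A ↦ list(int) }, so T2 ↦ either(int, list(list(int))).

either(int, list(list(int)))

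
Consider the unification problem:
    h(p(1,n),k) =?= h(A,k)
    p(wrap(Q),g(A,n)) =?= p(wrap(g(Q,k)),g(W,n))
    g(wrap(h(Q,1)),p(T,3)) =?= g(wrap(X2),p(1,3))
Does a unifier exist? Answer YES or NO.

Decompose h/2: p(1,n) =?= A,  k =?= k.
Bind A := p(1,n); substituting into the one remaining equation that mentions A gives: p(wrap(Q),g(p(1,n),n)) =?= p(wrap(g(Q,k)),g(W,n)).
Delete trivial equation k =?= k.
Decompose p/2: wrap(Q) =?= wrap(g(Q,k)),  g(p(1,n),n) =?= g(W,n).
Decompose wrap/1: Q =?= g(Q,k).
Occurs check fails: Q occurs in g(Q,k); the equation Q =?= g(Q,k) has no finite solution.

NO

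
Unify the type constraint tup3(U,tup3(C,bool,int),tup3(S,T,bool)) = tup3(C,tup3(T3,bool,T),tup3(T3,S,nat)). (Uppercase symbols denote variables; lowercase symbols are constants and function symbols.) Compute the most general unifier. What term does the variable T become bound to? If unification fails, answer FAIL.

FAIL

Decompose tup3/3: U = C,  tup3(C,bool,int) = tup3(T3,bool,T),  tup3(S,T,bool) = tup3(T3,S,nat).
Bind U := C; no other remaining equation mentions U.
Decompose tup3/3: C = T3,  bool = bool,  int = T.
Bind C := T3; no other remaining equation mentions C. Substituting into the earlier binding gives U := T3.
Delete trivial equation bool = bool.
Bind T := int; substituting into the remaining equation gives: tup3(S,int,bool) = tup3(T3,S,nat).
Decompose tup3/3: S = T3,  int = S,  bool = nat.
Bind S := T3; substituting into the one remaining equation that mentions S gives: int = T3.
Bind T3 := int; no other remaining equation mentions T3. Substituting into the earlier bindings gives U := int, C := int, S := int.
Clash: constants bool and nat differ; no unifier exists.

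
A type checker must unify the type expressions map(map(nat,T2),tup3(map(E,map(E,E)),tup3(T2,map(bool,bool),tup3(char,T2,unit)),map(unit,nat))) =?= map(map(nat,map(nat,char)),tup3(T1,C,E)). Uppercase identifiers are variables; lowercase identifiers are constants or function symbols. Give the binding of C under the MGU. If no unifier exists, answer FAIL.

tup3(map(nat,char),map(bool,bool),tup3(char,map(nat,char),unit))

Decompose map/2: map(nat,T2) =?= map(nat,map(nat,char)),  tup3(map(E,map(E,E)),tup3(T2,map(bool,bool),tup3(char,T2,unit)),map(unit,nat)) =?= tup3(T1,C,E).
Decompose map/2: nat =?= nat,  T2 =?= map(nat,char).
Delete trivial equation nat =?= nat.
Bind T2 := map(nat,char); substituting into the remaining equation gives: tup3(map(E,map(E,E)),tup3(map(nat,char),map(bool,bool),tup3(char,map(nat,char),unit)),map(unit,nat)) =?= tup3(T1,C,E).
Decompose tup3/3: map(E,map(E,E)) =?= T1,  tup3(map(nat,char),map(bool,bool),tup3(char,map(nat,char),unit)) =?= C,  map(unit,nat) =?= E.
Bind T1 := map(E,map(E,E)); no other remaining equation mentions T1.
Bind C := tup3(map(nat,char),map(bool,bool),tup3(char,map(nat,char),unit)); no other remaining equation mentions C.
Bind E := map(unit,nat). Substituting into the earlier binding gives T1 := map(map(unit,nat),map(map(unit,nat),map(unit,nat))).
MGU = { T2 -> map(nat,char), T1 -> map(map(unit,nat),map(map(unit,nat),map(unit,nat))), C -> tup3(map(nat,char),map(bool,bool),tup3(char,map(nat,char),unit)), E -> map(unit,nat) }, so C -> tup3(map(nat,char),map(bool,bool),tup3(char,map(nat,char),unit)).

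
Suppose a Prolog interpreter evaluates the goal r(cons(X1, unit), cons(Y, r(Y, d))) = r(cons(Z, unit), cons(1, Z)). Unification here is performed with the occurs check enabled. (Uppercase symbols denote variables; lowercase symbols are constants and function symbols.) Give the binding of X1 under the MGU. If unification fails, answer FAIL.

r(1, d)

Decompose r/2: cons(X1, unit) = cons(Z, unit),  cons(Y, r(Y, d)) = cons(1, Z).
Decompose cons/2: X1 = Z,  unit = unit.
Bind X1 := Z; no other remaining equation mentions X1.
Delete trivial equation unit = unit.
Decompose cons/2: Y = 1,  r(Y, d) = Z.
Bind Y := 1; substituting into the remaining equation gives: r(1, d) = Z.
Bind Z := r(1, d). Substituting into the earlier binding gives X1 := r(1, d).
MGU = { X1 -> r(1, d), Y -> 1, Z -> r(1, d) }, so X1 -> r(1, d).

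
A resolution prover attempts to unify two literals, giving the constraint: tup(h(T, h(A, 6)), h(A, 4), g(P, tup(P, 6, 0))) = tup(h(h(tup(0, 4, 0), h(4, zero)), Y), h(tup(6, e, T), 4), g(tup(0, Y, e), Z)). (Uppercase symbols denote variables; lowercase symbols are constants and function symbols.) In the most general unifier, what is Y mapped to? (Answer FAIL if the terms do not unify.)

h(tup(6, e, h(tup(0, 4, 0), h(4, zero))), 6)

Decompose tup/3: h(T, h(A, 6)) = h(h(tup(0, 4, 0), h(4, zero)), Y),  h(A, 4) = h(tup(6, e, T), 4),  g(P, tup(P, 6, 0)) = g(tup(0, Y, e), Z).
Decompose h/2: T = h(tup(0, 4, 0), h(4, zero)),  h(A, 6) = Y.
Bind T := h(tup(0, 4, 0), h(4, zero)); substituting into the one remaining equation that mentions T gives: h(A, 4) = h(tup(6, e, h(tup(0, 4, 0), h(4, zero))), 4).
Bind Y := h(A, 6); substituting into the one remaining equation that mentions Y gives: g(P, tup(P, 6, 0)) = g(tup(0, h(A, 6), e), Z).
Decompose h/2: A = tup(6, e, h(tup(0, 4, 0), h(4, zero))),  4 = 4.
Bind A := tup(6, e, h(tup(0, 4, 0), h(4, zero))); substituting into the one remaining equation that mentions A gives: g(P, tup(P, 6, 0)) = g(tup(0, h(tup(6, e, h(tup(0, 4, 0), h(4, zero))), 6), e), Z). Substituting into the earlier binding gives Y := h(tup(6, e, h(tup(0, 4, 0), h(4, zero))), 6).
Delete trivial equation 4 = 4.
Decompose g/2: P = tup(0, h(tup(6, e, h(tup(0, 4, 0), h(4, zero))), 6), e),  tup(P, 6, 0) = Z.
Bind P := tup(0, h(tup(6, e, h(tup(0, 4, 0), h(4, zero))), 6), e); substituting into the remaining equation gives: tup(tup(0, h(tup(6, e, h(tup(0, 4, 0), h(4, zero))), 6), e), 6, 0) = Z.
Bind Z := tup(tup(0, h(tup(6, e, h(tup(0, 4, 0), h(4, zero))), 6), e), 6, 0).
MGU = { T := h(tup(0, 4, 0), h(4, zero)), Y := h(tup(6, e, h(tup(0, 4, 0), h(4, zero))), 6), A := tup(6, e, h(tup(0, 4, 0), h(4, zero))), P := tup(0, h(tup(6, e, h(tup(0, 4, 0), h(4, zero))), 6), e), Z := tup(tup(0, h(tup(6, e, h(tup(0, 4, 0), h(4, zero))), 6), e), 6, 0) }, so Y := h(tup(6, e, h(tup(0, 4, 0), h(4, zero))), 6).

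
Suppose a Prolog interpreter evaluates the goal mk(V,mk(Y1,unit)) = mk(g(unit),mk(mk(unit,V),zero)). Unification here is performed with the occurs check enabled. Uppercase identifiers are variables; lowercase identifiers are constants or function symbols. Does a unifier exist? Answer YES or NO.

Decompose mk/2: V = g(unit),  mk(Y1,unit) = mk(mk(unit,V),zero).
Bind V := g(unit); substituting into the remaining equation gives: mk(Y1,unit) = mk(mk(unit,g(unit)),zero).
Decompose mk/2: Y1 = mk(unit,g(unit)),  unit = zero.
Bind Y1 := mk(unit,g(unit)); no other remaining equation mentions Y1.
Clash: constants unit and zero differ; no unifier exists.

NO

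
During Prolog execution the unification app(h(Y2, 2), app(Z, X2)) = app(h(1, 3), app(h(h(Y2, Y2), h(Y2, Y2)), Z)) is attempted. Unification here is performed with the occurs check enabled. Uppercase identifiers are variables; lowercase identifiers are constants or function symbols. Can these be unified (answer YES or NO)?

Decompose app/2: h(Y2, 2) = h(1, 3),  app(Z, X2) = app(h(h(Y2, Y2), h(Y2, Y2)), Z).
Decompose h/2: Y2 = 1,  2 = 3.
Bind Y2 := 1; substituting into the one remaining equation that mentions Y2 gives: app(Z, X2) = app(h(h(1, 1), h(1, 1)), Z).
Clash: constants 2 and 3 differ; no unifier exists.

NO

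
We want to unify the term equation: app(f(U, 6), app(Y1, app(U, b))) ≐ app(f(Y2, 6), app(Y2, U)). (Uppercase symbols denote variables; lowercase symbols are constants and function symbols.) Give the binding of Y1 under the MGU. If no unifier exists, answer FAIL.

Decompose app/2: f(U, 6) ≐ f(Y2, 6),  app(Y1, app(U, b)) ≐ app(Y2, U).
Decompose f/2: U ≐ Y2,  6 ≐ 6.
Bind U := Y2; substituting into the one remaining equation that mentions U gives: app(Y1, app(Y2, b)) ≐ app(Y2, Y2).
Delete trivial equation 6 ≐ 6.
Decompose app/2: Y1 ≐ Y2,  app(Y2, b) ≐ Y2.
Bind Y1 := Y2; no other remaining equation mentions Y1.
Occurs check fails: Y2 occurs in app(Y2, b); the equation Y2 ≐ app(Y2, b) has no finite solution.

FAIL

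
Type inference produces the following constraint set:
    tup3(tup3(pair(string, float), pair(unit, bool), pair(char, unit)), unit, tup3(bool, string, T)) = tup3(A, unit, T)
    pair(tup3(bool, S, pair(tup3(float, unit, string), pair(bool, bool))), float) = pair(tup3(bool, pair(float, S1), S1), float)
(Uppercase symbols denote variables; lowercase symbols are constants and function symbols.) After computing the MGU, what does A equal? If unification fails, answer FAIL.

FAIL

Decompose tup3/3: tup3(pair(string, float), pair(unit, bool), pair(char, unit)) = A,  unit = unit,  tup3(bool, string, T) = T.
Bind A := tup3(pair(string, float), pair(unit, bool), pair(char, unit)); no other remaining equation mentions A.
Delete trivial equation unit = unit.
Occurs check fails: T occurs in tup3(bool, string, T); the equation T = tup3(bool, string, T) has no finite solution.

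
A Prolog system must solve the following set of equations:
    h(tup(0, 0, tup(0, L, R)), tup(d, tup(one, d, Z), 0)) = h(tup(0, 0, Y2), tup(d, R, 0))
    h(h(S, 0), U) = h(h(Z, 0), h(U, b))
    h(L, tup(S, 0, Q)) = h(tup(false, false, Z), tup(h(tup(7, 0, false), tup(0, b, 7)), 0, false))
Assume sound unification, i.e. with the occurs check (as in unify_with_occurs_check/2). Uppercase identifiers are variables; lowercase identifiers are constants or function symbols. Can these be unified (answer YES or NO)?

Decompose h/2: tup(0, 0, tup(0, L, R)) = tup(0, 0, Y2),  tup(d, tup(one, d, Z), 0) = tup(d, R, 0).
Decompose tup/3: 0 = 0,  0 = 0,  tup(0, L, R) = Y2.
Delete trivial equation 0 = 0.
Delete trivial equation 0 = 0.
Bind Y2 := tup(0, L, R); no other remaining equation mentions Y2.
Decompose tup/3: d = d,  tup(one, d, Z) = R,  0 = 0.
Delete trivial equation d = d.
Bind R := tup(one, d, Z); no other remaining equation mentions R. Substituting into the earlier binding gives Y2 := tup(0, L, tup(one, d, Z)).
Delete trivial equation 0 = 0.
Decompose h/2: h(S, 0) = h(Z, 0),  U = h(U, b).
Decompose h/2: S = Z,  0 = 0.
Bind S := Z; substituting into the one remaining equation that mentions S gives: h(L, tup(Z, 0, Q)) = h(tup(false, false, Z), tup(h(tup(7, 0, false), tup(0, b, 7)), 0, false)).
Delete trivial equation 0 = 0.
Occurs check fails: U occurs in h(U, b); the equation U = h(U, b) has no finite solution.

NO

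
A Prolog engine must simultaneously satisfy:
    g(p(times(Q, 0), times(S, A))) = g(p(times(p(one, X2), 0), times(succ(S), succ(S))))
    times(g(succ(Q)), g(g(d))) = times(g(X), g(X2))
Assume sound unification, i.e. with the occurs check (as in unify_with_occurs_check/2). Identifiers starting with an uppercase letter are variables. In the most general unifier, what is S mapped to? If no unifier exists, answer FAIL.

Decompose g/1: p(times(Q, 0), times(S, A)) = p(times(p(one, X2), 0), times(succ(S), succ(S))).
Decompose p/2: times(Q, 0) = times(p(one, X2), 0),  times(S, A) = times(succ(S), succ(S)).
Decompose times/2: Q = p(one, X2),  0 = 0.
Bind Q := p(one, X2); substituting into the one remaining equation that mentions Q gives: times(g(succ(p(one, X2))), g(g(d))) = times(g(X), g(X2)).
Delete trivial equation 0 = 0.
Decompose times/2: S = succ(S),  A = succ(S).
Occurs check fails: S occurs in succ(S); the equation S = succ(S) has no finite solution.

FAIL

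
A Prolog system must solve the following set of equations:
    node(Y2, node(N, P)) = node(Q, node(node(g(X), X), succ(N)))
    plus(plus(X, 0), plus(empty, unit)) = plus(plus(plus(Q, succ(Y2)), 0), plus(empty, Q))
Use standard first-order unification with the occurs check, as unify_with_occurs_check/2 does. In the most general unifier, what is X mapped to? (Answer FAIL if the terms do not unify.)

plus(unit, succ(unit))

Decompose node/2: Y2 = Q,  node(N, P) = node(node(g(X), X), succ(N)).
Bind Y2 := Q; substituting into the one remaining equation that mentions Y2 gives: plus(plus(X, 0), plus(empty, unit)) = plus(plus(plus(Q, succ(Q)), 0), plus(empty, Q)).
Decompose node/2: N = node(g(X), X),  P = succ(N).
Bind N := node(g(X), X); substituting into the one remaining equation that mentions N gives: P = succ(node(g(X), X)).
Bind P := succ(node(g(X), X)); no other remaining equation mentions P.
Decompose plus/2: plus(X, 0) = plus(plus(Q, succ(Q)), 0),  plus(empty, unit) = plus(empty, Q).
Decompose plus/2: X = plus(Q, succ(Q)),  0 = 0.
Bind X := plus(Q, succ(Q)); no other remaining equation mentions X. Substituting into the earlier bindings gives N := node(g(plus(Q, succ(Q))), plus(Q, succ(Q))), P := succ(node(g(plus(Q, succ(Q))), plus(Q, succ(Q)))).
Delete trivial equation 0 = 0.
Decompose plus/2: empty = empty,  unit = Q.
Delete trivial equation empty = empty.
Bind Q := unit. Substituting into the earlier bindings gives Y2 := unit, N := node(g(plus(unit, succ(unit))), plus(unit, succ(unit))), P := succ(node(g(plus(unit, succ(unit))), plus(unit, succ(unit)))), X := plus(unit, succ(unit)).
MGU = { Y2 ↦ unit, N ↦ node(g(plus(unit, succ(unit))), plus(unit, succ(unit))), P ↦ succ(node(g(plus(unit, succ(unit))), plus(unit, succ(unit)))), X ↦ plus(unit, succ(unit)), Q ↦ unit }, so X ↦ plus(unit, succ(unit)).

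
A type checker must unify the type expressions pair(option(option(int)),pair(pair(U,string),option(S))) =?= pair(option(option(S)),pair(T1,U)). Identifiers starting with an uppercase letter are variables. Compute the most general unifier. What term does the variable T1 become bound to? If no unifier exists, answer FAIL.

pair(option(int),string)

Decompose pair/2: option(option(int)) =?= option(option(S)),  pair(pair(U,string),option(S)) =?= pair(T1,U).
Decompose option/1: option(int) =?= option(S).
Decompose option/1: int =?= S.
Bind S := int; substituting into the remaining equation gives: pair(pair(U,string),option(int)) =?= pair(T1,U).
Decompose pair/2: pair(U,string) =?= T1,  option(int) =?= U.
Bind T1 := pair(U,string); no other remaining equation mentions T1.
Bind U := option(int). Substituting into the earlier binding gives T1 := pair(option(int),string).
MGU = { S -> int, T1 -> pair(option(int),string), U -> option(int) }, so T1 -> pair(option(int),string).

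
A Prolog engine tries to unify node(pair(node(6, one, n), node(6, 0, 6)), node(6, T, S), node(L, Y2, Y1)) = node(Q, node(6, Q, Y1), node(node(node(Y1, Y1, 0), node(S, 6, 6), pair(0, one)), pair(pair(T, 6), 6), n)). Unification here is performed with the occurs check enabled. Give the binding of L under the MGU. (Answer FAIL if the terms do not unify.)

node(node(n, n, 0), node(n, 6, 6), pair(0, one))

Decompose node/3: pair(node(6, one, n), node(6, 0, 6)) = Q,  node(6, T, S) = node(6, Q, Y1),  node(L, Y2, Y1) = node(node(node(Y1, Y1, 0), node(S, 6, 6), pair(0, one)), pair(pair(T, 6), 6), n).
Bind Q := pair(node(6, one, n), node(6, 0, 6)); substituting into the one remaining equation that mentions Q gives: node(6, T, S) = node(6, pair(node(6, one, n), node(6, 0, 6)), Y1).
Decompose node/3: 6 = 6,  T = pair(node(6, one, n), node(6, 0, 6)),  S = Y1.
Delete trivial equation 6 = 6.
Bind T := pair(node(6, one, n), node(6, 0, 6)); substituting into the one remaining equation that mentions T gives: node(L, Y2, Y1) = node(node(node(Y1, Y1, 0), node(S, 6, 6), pair(0, one)), pair(pair(pair(node(6, one, n), node(6, 0, 6)), 6), 6), n).
Bind S := Y1; substituting into the remaining equation gives: node(L, Y2, Y1) = node(node(node(Y1, Y1, 0), node(Y1, 6, 6), pair(0, one)), pair(pair(pair(node(6, one, n), node(6, 0, 6)), 6), 6), n).
Decompose node/3: L = node(node(Y1, Y1, 0), node(Y1, 6, 6), pair(0, one)),  Y2 = pair(pair(pair(node(6, one, n), node(6, 0, 6)), 6), 6),  Y1 = n.
Bind L := node(node(Y1, Y1, 0), node(Y1, 6, 6), pair(0, one)); no other remaining equation mentions L.
Bind Y2 := pair(pair(pair(node(6, one, n), node(6, 0, 6)), 6), 6); no other remaining equation mentions Y2.
Bind Y1 := n. Substituting into the earlier bindings gives S := n, L := node(node(n, n, 0), node(n, 6, 6), pair(0, one)).
MGU = { Q -> pair(node(6, one, n), node(6, 0, 6)), T -> pair(node(6, one, n), node(6, 0, 6)), S -> n, L -> node(node(n, n, 0), node(n, 6, 6), pair(0, one)), Y2 -> pair(pair(pair(node(6, one, n), node(6, 0, 6)), 6), 6), Y1 -> n }, so L -> node(node(n, n, 0), node(n, 6, 6), pair(0, one)).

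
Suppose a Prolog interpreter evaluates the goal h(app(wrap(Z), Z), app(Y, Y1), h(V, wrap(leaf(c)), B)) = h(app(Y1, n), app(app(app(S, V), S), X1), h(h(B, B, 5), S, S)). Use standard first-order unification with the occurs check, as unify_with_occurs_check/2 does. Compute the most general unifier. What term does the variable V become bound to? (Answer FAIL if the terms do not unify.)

h(wrap(leaf(c)), wrap(leaf(c)), 5)

Decompose h/3: app(wrap(Z), Z) = app(Y1, n),  app(Y, Y1) = app(app(app(S, V), S), X1),  h(V, wrap(leaf(c)), B) = h(h(B, B, 5), S, S).
Decompose app/2: wrap(Z) = Y1,  Z = n.
Bind Y1 := wrap(Z); substituting into the one remaining equation that mentions Y1 gives: app(Y, wrap(Z)) = app(app(app(S, V), S), X1).
Bind Z := n; substituting into the one remaining equation that mentions Z gives: app(Y, wrap(n)) = app(app(app(S, V), S), X1). Substituting into the earlier binding gives Y1 := wrap(n).
Decompose app/2: Y = app(app(S, V), S),  wrap(n) = X1.
Bind Y := app(app(S, V), S); no other remaining equation mentions Y.
Bind X1 := wrap(n); no other remaining equation mentions X1.
Decompose h/3: V = h(B, B, 5),  wrap(leaf(c)) = S,  B = S.
Bind V := h(B, B, 5); no other remaining equation mentions V. Substituting into the earlier binding gives Y := app(app(S, h(B, B, 5)), S).
Bind S := wrap(leaf(c)); substituting into the remaining equation gives: B = wrap(leaf(c)). Substituting into the earlier binding gives Y := app(app(wrap(leaf(c)), h(B, B, 5)), wrap(leaf(c))).
Bind B := wrap(leaf(c)). Substituting into the earlier bindings gives Y := app(app(wrap(leaf(c)), h(wrap(leaf(c)), wrap(leaf(c)), 5)), wrap(leaf(c))), V := h(wrap(leaf(c)), wrap(leaf(c)), 5).
MGU = { Y1 = wrap(n), Z = n, Y = app(app(wrap(leaf(c)), h(wrap(leaf(c)), wrap(leaf(c)), 5)), wrap(leaf(c))), X1 = wrap(n), V = h(wrap(leaf(c)), wrap(leaf(c)), 5), S = wrap(leaf(c)), B = wrap(leaf(c)) }, so V = h(wrap(leaf(c)), wrap(leaf(c)), 5).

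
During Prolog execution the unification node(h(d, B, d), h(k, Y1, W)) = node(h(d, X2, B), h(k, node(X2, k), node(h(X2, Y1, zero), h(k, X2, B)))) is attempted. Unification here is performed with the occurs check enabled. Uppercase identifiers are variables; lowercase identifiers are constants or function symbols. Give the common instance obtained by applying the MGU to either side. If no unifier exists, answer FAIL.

node(h(d, d, d), h(k, node(d, k), node(h(d, node(d, k), zero), h(k, d, d))))

Decompose node/2: h(d, B, d) = h(d, X2, B),  h(k, Y1, W) = h(k, node(X2, k), node(h(X2, Y1, zero), h(k, X2, B))).
Decompose h/3: d = d,  B = X2,  d = B.
Delete trivial equation d = d.
Bind B := X2; substituting into the remaining equations gives: d = X2,  h(k, Y1, W) = h(k, node(X2, k), node(h(X2, Y1, zero), h(k, X2, X2))).
Bind X2 := d; substituting into the remaining equation gives: h(k, Y1, W) = h(k, node(d, k), node(h(d, Y1, zero), h(k, d, d))). Substituting into the earlier binding gives B := d.
Decompose h/3: k = k,  Y1 = node(d, k),  W = node(h(d, Y1, zero), h(k, d, d)).
Delete trivial equation k = k.
Bind Y1 := node(d, k); substituting into the remaining equation gives: W = node(h(d, node(d, k), zero), h(k, d, d)).
Bind W := node(h(d, node(d, k), zero), h(k, d, d)).
Applying the MGU to either side gives node(h(d, d, d), h(k, node(d, k), node(h(d, node(d, k), zero), h(k, d, d)))).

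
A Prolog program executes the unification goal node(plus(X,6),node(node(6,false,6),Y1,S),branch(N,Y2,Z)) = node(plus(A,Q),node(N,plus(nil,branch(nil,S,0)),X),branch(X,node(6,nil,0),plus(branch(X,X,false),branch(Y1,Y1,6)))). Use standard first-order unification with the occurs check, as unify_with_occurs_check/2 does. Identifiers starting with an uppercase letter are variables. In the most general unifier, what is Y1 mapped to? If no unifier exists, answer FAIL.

Decompose node/3: plus(X,6) = plus(A,Q),  node(node(6,false,6),Y1,S) = node(N,plus(nil,branch(nil,S,0)),X),  branch(N,Y2,Z) = branch(X,node(6,nil,0),plus(branch(X,X,false),branch(Y1,Y1,6))).
Decompose plus/2: X = A,  6 = Q.
Bind X := A; substituting into the 2 remaining equations that mention X gives: node(node(6,false,6),Y1,S) = node(N,plus(nil,branch(nil,S,0)),A),  branch(N,Y2,Z) = branch(A,node(6,nil,0),plus(branch(A,A,false),branch(Y1,Y1,6))).
Bind Q := 6; no other remaining equation mentions Q.
Decompose node/3: node(6,false,6) = N,  Y1 = plus(nil,branch(nil,S,0)),  S = A.
Bind N := node(6,false,6); substituting into the one remaining equation that mentions N gives: branch(node(6,false,6),Y2,Z) = branch(A,node(6,nil,0),plus(branch(A,A,false),branch(Y1,Y1,6))).
Bind Y1 := plus(nil,branch(nil,S,0)); substituting into the one remaining equation that mentions Y1 gives: branch(node(6,false,6),Y2,Z) = branch(A,node(6,nil,0),plus(branch(A,A,false),branch(plus(nil,branch(nil,S,0)),plus(nil,branch(nil,S,0)),6))).
Bind S := A; substituting into the remaining equation gives: branch(node(6,false,6),Y2,Z) = branch(A,node(6,nil,0),plus(branch(A,A,false),branch(plus(nil,branch(nil,A,0)),plus(nil,branch(nil,A,0)),6))). Substituting into the earlier binding gives Y1 := plus(nil,branch(nil,A,0)).
Decompose branch/3: node(6,false,6) = A,  Y2 = node(6,nil,0),  Z = plus(branch(A,A,false),branch(plus(nil,branch(nil,A,0)),plus(nil,branch(nil,A,0)),6)).
Bind A := node(6,false,6); substituting into the one remaining equation that mentions A gives: Z = plus(branch(node(6,false,6),node(6,false,6),false),branch(plus(nil,branch(nil,node(6,false,6),0)),plus(nil,branch(nil,node(6,false,6),0)),6)). Substituting into the earlier bindings gives X := node(6,false,6), Y1 := plus(nil,branch(nil,node(6,false,6),0)), S := node(6,false,6).
Bind Y2 := node(6,nil,0); no other remaining equation mentions Y2.
Bind Z := plus(branch(node(6,false,6),node(6,false,6),false),branch(plus(nil,branch(nil,node(6,false,6),0)),plus(nil,branch(nil,node(6,false,6),0)),6)).
MGU = { X = node(6,false,6), Q = 6, N = node(6,false,6), Y1 = plus(nil,branch(nil,node(6,false,6),0)), S = node(6,false,6), A = node(6,false,6), Y2 = node(6,nil,0), Z = plus(branch(node(6,false,6),node(6,false,6),false),branch(plus(nil,branch(nil,node(6,false,6),0)),plus(nil,branch(nil,node(6,false,6),0)),6)) }, so Y1 = plus(nil,branch(nil,node(6,false,6),0)).

plus(nil,branch(nil,node(6,false,6),0))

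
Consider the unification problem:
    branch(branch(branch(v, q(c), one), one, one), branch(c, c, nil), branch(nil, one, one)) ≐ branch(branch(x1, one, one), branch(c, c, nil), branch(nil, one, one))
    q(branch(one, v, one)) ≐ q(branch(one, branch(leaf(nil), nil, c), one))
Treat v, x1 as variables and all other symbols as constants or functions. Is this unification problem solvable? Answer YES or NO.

Decompose branch/3: branch(branch(v, q(c), one), one, one) ≐ branch(x1, one, one),  branch(c, c, nil) ≐ branch(c, c, nil),  branch(nil, one, one) ≐ branch(nil, one, one).
Decompose branch/3: branch(v, q(c), one) ≐ x1,  one ≐ one,  one ≐ one.
Bind x1 := branch(v, q(c), one); no other remaining equation mentions x1.
Delete trivial equation one ≐ one.
Delete trivial equation one ≐ one.
Delete trivial equation branch(c, c, nil) ≐ branch(c, c, nil).
Delete trivial equation branch(nil, one, one) ≐ branch(nil, one, one).
Decompose q/1: branch(one, v, one) ≐ branch(one, branch(leaf(nil), nil, c), one).
Decompose branch/3: one ≐ one,  v ≐ branch(leaf(nil), nil, c),  one ≐ one.
Delete trivial equation one ≐ one.
Bind v := branch(leaf(nil), nil, c); no other remaining equation mentions v. Substituting into the earlier binding gives x1 := branch(branch(leaf(nil), nil, c), q(c), one).
Delete trivial equation one ≐ one.
No equations remain and no clash or occurs-check failure arose, so a unifier exists.

YES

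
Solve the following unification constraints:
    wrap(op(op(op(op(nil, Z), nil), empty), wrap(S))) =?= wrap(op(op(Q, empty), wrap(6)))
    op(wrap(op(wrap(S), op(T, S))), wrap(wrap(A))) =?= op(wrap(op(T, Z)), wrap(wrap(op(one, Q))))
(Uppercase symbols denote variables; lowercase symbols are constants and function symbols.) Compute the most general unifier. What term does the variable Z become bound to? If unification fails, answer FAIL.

Decompose wrap/1: op(op(op(op(nil, Z), nil), empty), wrap(S)) =?= op(op(Q, empty), wrap(6)).
Decompose op/2: op(op(op(nil, Z), nil), empty) =?= op(Q, empty),  wrap(S) =?= wrap(6).
Decompose op/2: op(op(nil, Z), nil) =?= Q,  empty =?= empty.
Bind Q := op(op(nil, Z), nil); substituting into the one remaining equation that mentions Q gives: op(wrap(op(wrap(S), op(T, S))), wrap(wrap(A))) =?= op(wrap(op(T, Z)), wrap(wrap(op(one, op(op(nil, Z), nil))))).
Delete trivial equation empty =?= empty.
Decompose wrap/1: S =?= 6.
Bind S := 6; substituting into the remaining equation gives: op(wrap(op(wrap(6), op(T, 6))), wrap(wrap(A))) =?= op(wrap(op(T, Z)), wrap(wrap(op(one, op(op(nil, Z), nil))))).
Decompose op/2: wrap(op(wrap(6), op(T, 6))) =?= wrap(op(T, Z)),  wrap(wrap(A)) =?= wrap(wrap(op(one, op(op(nil, Z), nil)))).
Decompose wrap/1: op(wrap(6), op(T, 6)) =?= op(T, Z).
Decompose op/2: wrap(6) =?= T,  op(T, 6) =?= Z.
Bind T := wrap(6); substituting into the one remaining equation that mentions T gives: op(wrap(6), 6) =?= Z.
Bind Z := op(wrap(6), 6); substituting into the remaining equation gives: wrap(wrap(A)) =?= wrap(wrap(op(one, op(op(nil, op(wrap(6), 6)), nil)))). Substituting into the earlier binding gives Q := op(op(nil, op(wrap(6), 6)), nil).
Decompose wrap/1: wrap(A) =?= wrap(op(one, op(op(nil, op(wrap(6), 6)), nil))).
Decompose wrap/1: A =?= op(one, op(op(nil, op(wrap(6), 6)), nil)).
Bind A := op(one, op(op(nil, op(wrap(6), 6)), nil)).
MGU = { Q := op(op(nil, op(wrap(6), 6)), nil), S := 6, T := wrap(6), Z := op(wrap(6), 6), A := op(one, op(op(nil, op(wrap(6), 6)), nil)) }, so Z := op(wrap(6), 6).

op(wrap(6), 6)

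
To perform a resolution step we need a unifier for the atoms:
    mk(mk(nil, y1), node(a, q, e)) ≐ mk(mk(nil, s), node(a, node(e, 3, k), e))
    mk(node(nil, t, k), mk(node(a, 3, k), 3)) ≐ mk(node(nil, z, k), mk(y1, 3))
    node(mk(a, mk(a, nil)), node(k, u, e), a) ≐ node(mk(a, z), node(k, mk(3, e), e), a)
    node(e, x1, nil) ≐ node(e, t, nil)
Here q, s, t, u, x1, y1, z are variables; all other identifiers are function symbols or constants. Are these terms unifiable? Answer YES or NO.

YES

Decompose mk/2: mk(nil, y1) ≐ mk(nil, s),  node(a, q, e) ≐ node(a, node(e, 3, k), e).
Decompose mk/2: nil ≐ nil,  y1 ≐ s.
Delete trivial equation nil ≐ nil.
Bind y1 := s; substituting into the one remaining equation that mentions y1 gives: mk(node(nil, t, k), mk(node(a, 3, k), 3)) ≐ mk(node(nil, z, k), mk(s, 3)).
Decompose node/3: a ≐ a,  q ≐ node(e, 3, k),  e ≐ e.
Delete trivial equation a ≐ a.
Bind q := node(e, 3, k); no other remaining equation mentions q.
Delete trivial equation e ≐ e.
Decompose mk/2: node(nil, t, k) ≐ node(nil, z, k),  mk(node(a, 3, k), 3) ≐ mk(s, 3).
Decompose node/3: nil ≐ nil,  t ≐ z,  k ≐ k.
Delete trivial equation nil ≐ nil.
Bind t := z; substituting into the one remaining equation that mentions t gives: node(e, x1, nil) ≐ node(e, z, nil).
Delete trivial equation k ≐ k.
Decompose mk/2: node(a, 3, k) ≐ s,  3 ≐ 3.
Bind s := node(a, 3, k); no other remaining equation mentions s. Substituting into the earlier binding gives y1 := node(a, 3, k).
Delete trivial equation 3 ≐ 3.
Decompose node/3: mk(a, mk(a, nil)) ≐ mk(a, z),  node(k, u, e) ≐ node(k, mk(3, e), e),  a ≐ a.
Decompose mk/2: a ≐ a,  mk(a, nil) ≐ z.
Delete trivial equation a ≐ a.
Bind z := mk(a, nil); substituting into the one remaining equation that mentions z gives: node(e, x1, nil) ≐ node(e, mk(a, nil), nil). Substituting into the earlier binding gives t := mk(a, nil).
Decompose node/3: k ≐ k,  u ≐ mk(3, e),  e ≐ e.
Delete trivial equation k ≐ k.
Bind u := mk(3, e); no other remaining equation mentions u.
Delete trivial equation e ≐ e.
Delete trivial equation a ≐ a.
Decompose node/3: e ≐ e,  x1 ≐ mk(a, nil),  nil ≐ nil.
Delete trivial equation e ≐ e.
Bind x1 := mk(a, nil); no other remaining equation mentions x1.
Delete trivial equation nil ≐ nil.
No equations remain and no clash or occurs-check failure arose, so a unifier exists.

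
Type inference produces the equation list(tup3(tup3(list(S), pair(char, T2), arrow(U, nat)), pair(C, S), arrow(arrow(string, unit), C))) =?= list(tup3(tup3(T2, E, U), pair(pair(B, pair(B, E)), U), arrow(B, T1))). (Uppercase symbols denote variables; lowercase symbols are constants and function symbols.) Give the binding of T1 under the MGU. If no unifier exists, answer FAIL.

FAIL

Decompose list/1: tup3(tup3(list(S), pair(char, T2), arrow(U, nat)), pair(C, S), arrow(arrow(string, unit), C)) =?= tup3(tup3(T2, E, U), pair(pair(B, pair(B, E)), U), arrow(B, T1)).
Decompose tup3/3: tup3(list(S), pair(char, T2), arrow(U, nat)) =?= tup3(T2, E, U),  pair(C, S) =?= pair(pair(B, pair(B, E)), U),  arrow(arrow(string, unit), C) =?= arrow(B, T1).
Decompose tup3/3: list(S) =?= T2,  pair(char, T2) =?= E,  arrow(U, nat) =?= U.
Bind T2 := list(S); substituting into the one remaining equation that mentions T2 gives: pair(char, list(S)) =?= E.
Bind E := pair(char, list(S)); substituting into the one remaining equation that mentions E gives: pair(C, S) =?= pair(pair(B, pair(B, pair(char, list(S)))), U).
Occurs check fails: U occurs in arrow(U, nat); the equation U =?= arrow(U, nat) has no finite solution.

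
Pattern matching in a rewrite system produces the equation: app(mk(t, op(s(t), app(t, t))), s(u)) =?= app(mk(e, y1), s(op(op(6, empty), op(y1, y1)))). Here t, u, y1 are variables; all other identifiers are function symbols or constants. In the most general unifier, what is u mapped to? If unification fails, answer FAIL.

Decompose app/2: mk(t, op(s(t), app(t, t))) =?= mk(e, y1),  s(u) =?= s(op(op(6, empty), op(y1, y1))).
Decompose mk/2: t =?= e,  op(s(t), app(t, t)) =?= y1.
Bind t := e; substituting into the one remaining equation that mentions t gives: op(s(e), app(e, e)) =?= y1.
Bind y1 := op(s(e), app(e, e)); substituting into the remaining equation gives: s(u) =?= s(op(op(6, empty), op(op(s(e), app(e, e)), op(s(e), app(e, e))))).
Decompose s/1: u =?= op(op(6, empty), op(op(s(e), app(e, e)), op(s(e), app(e, e)))).
Bind u := op(op(6, empty), op(op(s(e), app(e, e)), op(s(e), app(e, e)))).
MGU = { t -> e, y1 -> op(s(e), app(e, e)), u -> op(op(6, empty), op(op(s(e), app(e, e)), op(s(e), app(e, e)))) }, so u -> op(op(6, empty), op(op(s(e), app(e, e)), op(s(e), app(e, e)))).

op(op(6, empty), op(op(s(e), app(e, e)), op(s(e), app(e, e))))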